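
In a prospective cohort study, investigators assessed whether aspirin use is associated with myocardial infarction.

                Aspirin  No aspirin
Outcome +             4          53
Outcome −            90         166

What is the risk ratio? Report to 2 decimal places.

Reading the table with exposure as columns: a = 4 (Aspirin, case), b = 90 (Aspirin, non-case), c = 53 (No aspirin, case), d = 166.
Risk in exposed = 4/94 = 0.04255; risk in unexposed = 53/219 = 0.24201.
RR = 0.04255 / 0.24201 = 0.17583
The risk is 82% lower among the exposed than among the unexposed.

0.18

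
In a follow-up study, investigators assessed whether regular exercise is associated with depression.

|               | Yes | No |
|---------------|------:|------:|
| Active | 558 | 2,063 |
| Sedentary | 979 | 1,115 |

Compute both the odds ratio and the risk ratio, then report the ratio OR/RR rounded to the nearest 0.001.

Cells: a = 558, b = 2063, c = 979, d = 1115.
OR = (558·1115)/(2063·979) = 622170/2019677 = 0.30805
Risk in exposed = 558/2621 = 0.21290; risk in unexposed = 979/2094 = 0.46753; RR = 0.45537
OR/RR = 0.30805 / 0.45537 = 0.67650
The outcome is not rare, so the OR lies further from 1 than the RR.

0.676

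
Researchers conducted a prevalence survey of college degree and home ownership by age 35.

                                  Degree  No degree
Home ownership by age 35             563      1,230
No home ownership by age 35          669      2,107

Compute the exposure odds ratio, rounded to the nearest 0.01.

1.44

Reading the table with exposure as columns: a = 563 (Degree, case), b = 669 (Degree, non-case), c = 1230 (No degree, case), d = 2107.
OR = (a·d)/(b·c) = (563 × 2107) / (669 × 1230) = 1186241 / 822870 = 1.44159
The odds of home ownership by age 35 are about 1.44 times as high in the degree group.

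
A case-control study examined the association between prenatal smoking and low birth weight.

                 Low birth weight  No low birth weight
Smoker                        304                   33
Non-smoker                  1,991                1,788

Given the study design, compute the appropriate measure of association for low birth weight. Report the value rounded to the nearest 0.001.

8.273

Cells: a = 304, b = 33, c = 1991, d = 1788.
This is a case-control study: participants were sampled on outcome status, so risks in the source population cannot be estimated directly — relative risk is not valid here. The odds ratio is the appropriate measure.
OR = (a·d)/(b·c) = (304 × 1788) / (33 × 1991) = 543552 / 65703 = 8.27286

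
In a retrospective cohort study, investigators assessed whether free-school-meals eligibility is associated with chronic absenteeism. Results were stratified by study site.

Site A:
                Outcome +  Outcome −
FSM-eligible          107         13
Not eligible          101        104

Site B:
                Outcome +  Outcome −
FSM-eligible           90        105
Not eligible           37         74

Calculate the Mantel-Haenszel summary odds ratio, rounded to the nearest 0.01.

OR_MH = Σ(aᵢdᵢ/nᵢ) / Σ(bᵢcᵢ/nᵢ), where nᵢ is the stratum total.
Stratum 1 (Site A): n = 325; a·d/n = 107·104/325 = 34.2400; b·c/n = 13·101/325 = 4.0400
Stratum 2 (Site B): n = 306; a·d/n = 90·74/306 = 21.7647; b·c/n = 105·37/306 = 12.6961
OR_MH = (34.2400 + 21.7647) / (4.0400 + 12.6961) = 56.0047 / 16.7361 = 3.34635

3.35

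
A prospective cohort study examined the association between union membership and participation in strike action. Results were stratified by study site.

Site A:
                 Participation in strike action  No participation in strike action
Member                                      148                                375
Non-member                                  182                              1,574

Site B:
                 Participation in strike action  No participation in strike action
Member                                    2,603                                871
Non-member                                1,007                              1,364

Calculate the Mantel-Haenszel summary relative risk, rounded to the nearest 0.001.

1.827

RR_MH = Σ(aᵢ·n₀ᵢ/nᵢ) / Σ(cᵢ·n₁ᵢ/nᵢ), with n₁ᵢ = aᵢ+bᵢ (exposed), n₀ᵢ = cᵢ+dᵢ (unexposed), nᵢ = n₁ᵢ+n₀ᵢ.
Stratum 1 (Site A): n₁ = 523, n₀ = 1756, n = 2279; a·n₀/n = 148·1756/2279 = 114.0360; c·n₁/n = 182·523/2279 = 41.7666
Stratum 2 (Site B): n₁ = 3474, n₀ = 2371, n = 5845; a·n₀/n = 2603·2371/5845 = 1055.8962; c·n₁/n = 1007·3474/5845 = 598.5146
RR_MH = (114.0360 + 1055.8962) / (41.7666 + 598.5146) = 1169.9321 / 640.2812 = 1.82722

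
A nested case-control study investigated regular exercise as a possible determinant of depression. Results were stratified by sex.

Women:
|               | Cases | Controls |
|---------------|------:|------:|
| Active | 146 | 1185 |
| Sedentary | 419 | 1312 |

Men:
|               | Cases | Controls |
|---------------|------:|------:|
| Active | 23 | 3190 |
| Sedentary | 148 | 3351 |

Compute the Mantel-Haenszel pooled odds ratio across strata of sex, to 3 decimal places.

0.318

OR_MH = Σ(aᵢdᵢ/nᵢ) / Σ(bᵢcᵢ/nᵢ), where nᵢ is the stratum total.
Stratum 1 (Women): n = 3062; a·d/n = 146·1312/3062 = 62.5578; b·c/n = 1185·419/3062 = 162.1538
Stratum 2 (Men): n = 6712; a·d/n = 23·3351/6712 = 11.4829; b·c/n = 3190·148/6712 = 70.3397
OR_MH = (62.5578 + 11.4829) / (162.1538 + 70.3397) = 74.0407 / 232.4935 = 0.31846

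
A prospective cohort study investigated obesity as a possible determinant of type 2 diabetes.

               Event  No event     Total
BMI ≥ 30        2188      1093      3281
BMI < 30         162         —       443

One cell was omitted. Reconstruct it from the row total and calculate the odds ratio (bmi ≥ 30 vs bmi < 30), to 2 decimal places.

The missing cell is in the unexposed row: 443 − 162 = 281.
So a = 2188, b = 1093, c = 162, d = 281.
OR = (a·d)/(b·c) = (2188 × 281) / (1093 × 162) = 614828 / 177066 = 3.47231

3.47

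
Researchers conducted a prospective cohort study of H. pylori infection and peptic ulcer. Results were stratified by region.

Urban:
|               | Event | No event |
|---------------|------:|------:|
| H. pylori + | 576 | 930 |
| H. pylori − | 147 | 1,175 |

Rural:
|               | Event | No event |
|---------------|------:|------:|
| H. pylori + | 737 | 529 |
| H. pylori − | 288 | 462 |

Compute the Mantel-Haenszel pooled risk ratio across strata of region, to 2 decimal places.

RR_MH = Σ(aᵢ·n₀ᵢ/nᵢ) / Σ(cᵢ·n₁ᵢ/nᵢ), with n₁ᵢ = aᵢ+bᵢ (exposed), n₀ᵢ = cᵢ+dᵢ (unexposed), nᵢ = n₁ᵢ+n₀ᵢ.
Stratum 1 (Urban): n₁ = 1506, n₀ = 1322, n = 2828; a·n₀/n = 576·1322/2828 = 269.2617; c·n₁/n = 147·1506/2828 = 78.2822
Stratum 2 (Rural): n₁ = 1266, n₀ = 750, n = 2016; a·n₀/n = 737·750/2016 = 274.1815; c·n₁/n = 288·1266/2016 = 180.8571
RR_MH = (269.2617 + 274.1815) / (78.2822 + 180.8571) = 543.4432 / 259.1393 = 2.09711

2.10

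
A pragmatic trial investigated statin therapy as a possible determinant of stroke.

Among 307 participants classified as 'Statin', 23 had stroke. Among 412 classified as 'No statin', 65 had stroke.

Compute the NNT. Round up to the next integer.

Risk in treated group = 23/307 = 0.07492; risk in control = 65/412 = 0.15777.
Absolute risk reduction = 0.15777 − 0.07492 = 0.08285
NNT = 1 / ARR = 1 / 0.08285 = 12.070 → round up → 13

13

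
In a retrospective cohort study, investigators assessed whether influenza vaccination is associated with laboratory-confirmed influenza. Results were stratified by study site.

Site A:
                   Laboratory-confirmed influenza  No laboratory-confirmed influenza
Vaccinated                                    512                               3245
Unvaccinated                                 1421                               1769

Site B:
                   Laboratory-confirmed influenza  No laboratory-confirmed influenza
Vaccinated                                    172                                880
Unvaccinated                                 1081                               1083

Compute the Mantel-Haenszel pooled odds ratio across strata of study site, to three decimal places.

0.196

OR_MH = Σ(aᵢdᵢ/nᵢ) / Σ(bᵢcᵢ/nᵢ), where nᵢ is the stratum total.
Stratum 1 (Site A): n = 6947; a·d/n = 512·1769/6947 = 130.3769; b·c/n = 3245·1421/6947 = 663.7606
Stratum 2 (Site B): n = 3216; a·d/n = 172·1083/3216 = 57.9216; b·c/n = 880·1081/3216 = 295.7960
OR_MH = (130.3769 + 57.9216) / (663.7606 + 295.7960) = 188.2985 / 959.5566 = 0.19623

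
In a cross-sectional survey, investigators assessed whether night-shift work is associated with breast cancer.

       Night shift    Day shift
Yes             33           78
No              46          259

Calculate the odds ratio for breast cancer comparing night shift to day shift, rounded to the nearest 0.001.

Reading the table with exposure as columns: a = 33 (Night shift, case), b = 46 (Night shift, non-case), c = 78 (Day shift, case), d = 259.
OR = (a·d)/(b·c) = (33 × 259) / (46 × 78) = 8547 / 3588 = 2.38211
The odds of breast cancer are about 2.38 times as high in the night shift group.

2.382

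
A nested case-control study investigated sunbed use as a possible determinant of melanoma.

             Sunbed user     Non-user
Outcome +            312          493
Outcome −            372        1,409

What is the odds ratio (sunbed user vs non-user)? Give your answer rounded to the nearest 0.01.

2.40

Reading the table with exposure as columns: a = 312 (Sunbed user, case), b = 372 (Sunbed user, non-case), c = 493 (Non-user, case), d = 1409.
OR = (a·d)/(b·c) = (312 × 1409) / (372 × 493) = 439608 / 183396 = 2.39704
The odds of melanoma are about 2.40 times as high in the sunbed user group.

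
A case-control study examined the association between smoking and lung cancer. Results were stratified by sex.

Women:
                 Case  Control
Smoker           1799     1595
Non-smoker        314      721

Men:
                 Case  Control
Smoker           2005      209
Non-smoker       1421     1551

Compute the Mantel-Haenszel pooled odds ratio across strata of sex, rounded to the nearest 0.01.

OR_MH = Σ(aᵢdᵢ/nᵢ) / Σ(bᵢcᵢ/nᵢ), where nᵢ is the stratum total.
Stratum 1 (Women): n = 4429; a·d/n = 1799·721/4429 = 292.8605; b·c/n = 1595·314/4429 = 113.0797
Stratum 2 (Men): n = 5186; a·d/n = 2005·1551/5186 = 599.6442; b·c/n = 209·1421/5186 = 57.2675
OR_MH = (292.8605 + 599.6442) / (113.0797 + 57.2675) = 892.5047 / 170.3472 = 5.23933

5.24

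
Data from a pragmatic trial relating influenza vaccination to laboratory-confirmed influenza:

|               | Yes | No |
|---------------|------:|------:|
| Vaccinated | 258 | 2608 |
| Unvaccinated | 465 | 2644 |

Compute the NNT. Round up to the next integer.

Risk in treated group = 258/2866 = 0.09002; risk in control = 465/3109 = 0.14957.
Absolute risk reduction = 0.14957 − 0.09002 = 0.05954
NNT = 1 / ARR = 1 / 0.05954 = 16.794 → round up → 17

17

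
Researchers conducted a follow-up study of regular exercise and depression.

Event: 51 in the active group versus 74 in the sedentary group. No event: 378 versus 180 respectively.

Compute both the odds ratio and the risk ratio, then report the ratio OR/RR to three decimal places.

From the description: a = 51, b = 378, c = 74, d = 180.
OR = (51·180)/(378·74) = 9180/27972 = 0.32819
Risk in exposed = 51/429 = 0.11888; risk in unexposed = 74/254 = 0.29134; RR = 0.40805
OR/RR = 0.32819 / 0.40805 = 0.80427
The outcome is not rare, so the OR lies further from 1 than the RR.

0.804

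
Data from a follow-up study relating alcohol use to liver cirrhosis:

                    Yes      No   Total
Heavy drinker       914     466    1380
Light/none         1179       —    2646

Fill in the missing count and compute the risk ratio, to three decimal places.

1.486

The missing cell is in the unexposed row: 2646 − 1179 = 1467.
So a = 914, b = 466, c = 1179, d = 1467.
RR = [a/(a+b)] / [c/(c+d)] = (914/1380) / (1179/2646) = 0.66232/0.44558 = 1.48643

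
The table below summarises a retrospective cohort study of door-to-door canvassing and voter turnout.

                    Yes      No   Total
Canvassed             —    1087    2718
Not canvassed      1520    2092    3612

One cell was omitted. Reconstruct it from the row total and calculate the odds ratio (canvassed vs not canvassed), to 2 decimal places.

2.07

The missing cell is in the exposed row: 2718 − 1087 = 1631.
So a = 1631, b = 1087, c = 1520, d = 2092.
OR = (a·d)/(b·c) = (1631 × 2092) / (1087 × 1520) = 3412052 / 1652240 = 2.06511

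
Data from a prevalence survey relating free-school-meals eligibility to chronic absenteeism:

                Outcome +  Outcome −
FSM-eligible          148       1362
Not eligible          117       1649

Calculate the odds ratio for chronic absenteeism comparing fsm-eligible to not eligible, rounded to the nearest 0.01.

1.53

Cells: a = 148, b = 1362, c = 117, d = 1649.
OR = (a·d)/(b·c) = (148 × 1649) / (1362 × 117) = 244052 / 159354 = 1.53151
The odds of chronic absenteeism are about 1.53 times as high in the fsm-eligible group.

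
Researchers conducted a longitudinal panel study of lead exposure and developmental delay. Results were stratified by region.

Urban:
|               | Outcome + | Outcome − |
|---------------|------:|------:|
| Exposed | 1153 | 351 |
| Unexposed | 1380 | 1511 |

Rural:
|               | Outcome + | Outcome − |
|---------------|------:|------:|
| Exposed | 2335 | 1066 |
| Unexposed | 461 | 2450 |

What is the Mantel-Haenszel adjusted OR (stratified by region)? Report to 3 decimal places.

OR_MH = Σ(aᵢdᵢ/nᵢ) / Σ(bᵢcᵢ/nᵢ), where nᵢ is the stratum total.
Stratum 1 (Urban): n = 4395; a·d/n = 1153·1511/4395 = 396.4011; b·c/n = 351·1380/4395 = 110.2116
Stratum 2 (Rural): n = 6312; a·d/n = 2335·2450/6312 = 906.3292; b·c/n = 1066·461/6312 = 77.8558
OR_MH = (396.4011 + 906.3292) / (110.2116 + 77.8558) = 1302.7304 / 188.0674 = 6.92693

6.927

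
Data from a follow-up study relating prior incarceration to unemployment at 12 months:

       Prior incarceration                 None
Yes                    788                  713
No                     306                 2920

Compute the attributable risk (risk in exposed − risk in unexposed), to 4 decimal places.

0.5240

Reading the table with exposure as columns: a = 788 (Prior incarceration, case), b = 306 (Prior incarceration, non-case), c = 713 (None, case), d = 2920.
Risk in exposed = 788/1094 = 0.720293; risk in unexposed = 713/3633 = 0.196257.
Risk difference = 0.720293 − 0.196257 = 0.524036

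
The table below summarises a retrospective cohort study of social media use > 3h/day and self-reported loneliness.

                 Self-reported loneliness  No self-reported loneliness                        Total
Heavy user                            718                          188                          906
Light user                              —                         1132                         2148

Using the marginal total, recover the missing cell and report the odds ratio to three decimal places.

The missing cell is in the unexposed row: 2148 − 1132 = 1016.
So a = 718, b = 188, c = 1016, d = 1132.
OR = (a·d)/(b·c) = (718 × 1132) / (188 × 1016) = 812776 / 191008 = 4.25519

4.255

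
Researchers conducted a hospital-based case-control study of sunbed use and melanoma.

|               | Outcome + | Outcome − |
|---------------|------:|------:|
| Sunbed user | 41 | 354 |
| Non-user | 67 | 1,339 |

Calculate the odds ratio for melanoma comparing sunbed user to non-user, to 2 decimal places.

Cells: a = 41, b = 354, c = 67, d = 1339.
OR = (a·d)/(b·c) = (41 × 1339) / (354 × 67) = 54899 / 23718 = 2.31466
The odds of melanoma are about 2.31 times as high in the sunbed user group.

2.31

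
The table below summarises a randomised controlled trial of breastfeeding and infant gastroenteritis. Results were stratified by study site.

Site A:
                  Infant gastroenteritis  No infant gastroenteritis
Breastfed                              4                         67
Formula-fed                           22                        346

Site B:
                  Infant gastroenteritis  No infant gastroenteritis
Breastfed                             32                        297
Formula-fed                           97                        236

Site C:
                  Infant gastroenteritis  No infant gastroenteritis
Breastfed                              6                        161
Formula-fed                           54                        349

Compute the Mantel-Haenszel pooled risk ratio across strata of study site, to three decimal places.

RR_MH = Σ(aᵢ·n₀ᵢ/nᵢ) / Σ(cᵢ·n₁ᵢ/nᵢ), with n₁ᵢ = aᵢ+bᵢ (exposed), n₀ᵢ = cᵢ+dᵢ (unexposed), nᵢ = n₁ᵢ+n₀ᵢ.
Stratum 1 (Site A): n₁ = 71, n₀ = 368, n = 439; a·n₀/n = 4·368/439 = 3.3531; c·n₁/n = 22·71/439 = 3.5581
Stratum 2 (Site B): n₁ = 329, n₀ = 333, n = 662; a·n₀/n = 32·333/662 = 16.0967; c·n₁/n = 97·329/662 = 48.2069
Stratum 3 (Site C): n₁ = 167, n₀ = 403, n = 570; a·n₀/n = 6·403/570 = 4.2421; c·n₁/n = 54·167/570 = 15.8211
RR_MH = (3.3531 + 16.0967 + 4.2421) / (3.5581 + 48.2069 + 15.8211) = 23.6919 / 67.5861 = 0.35054

0.351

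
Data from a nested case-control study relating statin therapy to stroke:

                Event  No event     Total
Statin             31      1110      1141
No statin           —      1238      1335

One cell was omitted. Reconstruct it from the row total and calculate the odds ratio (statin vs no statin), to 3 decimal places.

0.356

The missing cell is in the unexposed row: 1335 − 1238 = 97.
So a = 31, b = 1110, c = 97, d = 1238.
OR = (a·d)/(b·c) = (31 × 1238) / (1110 × 97) = 38378 / 107670 = 0.35644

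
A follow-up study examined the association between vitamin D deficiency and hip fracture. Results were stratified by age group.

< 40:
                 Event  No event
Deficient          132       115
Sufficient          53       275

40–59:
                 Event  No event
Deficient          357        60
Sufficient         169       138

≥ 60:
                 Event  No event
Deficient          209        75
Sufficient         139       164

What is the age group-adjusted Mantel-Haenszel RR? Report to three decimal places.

1.786

RR_MH = Σ(aᵢ·n₀ᵢ/nᵢ) / Σ(cᵢ·n₁ᵢ/nᵢ), with n₁ᵢ = aᵢ+bᵢ (exposed), n₀ᵢ = cᵢ+dᵢ (unexposed), nᵢ = n₁ᵢ+n₀ᵢ.
Stratum 1 (< 40): n₁ = 247, n₀ = 328, n = 575; a·n₀/n = 132·328/575 = 75.2974; c·n₁/n = 53·247/575 = 22.7670
Stratum 2 (40–59): n₁ = 417, n₀ = 307, n = 724; a·n₀/n = 357·307/724 = 151.3798; c·n₁/n = 169·417/724 = 97.3384
Stratum 3 (≥ 60): n₁ = 284, n₀ = 303, n = 587; a·n₀/n = 209·303/587 = 107.8825; c·n₁/n = 139·284/587 = 67.2504
RR_MH = (75.2974 + 151.3798 + 107.8825) / (22.7670 + 97.3384 + 67.2504) = 334.5597 / 187.3558 = 1.78569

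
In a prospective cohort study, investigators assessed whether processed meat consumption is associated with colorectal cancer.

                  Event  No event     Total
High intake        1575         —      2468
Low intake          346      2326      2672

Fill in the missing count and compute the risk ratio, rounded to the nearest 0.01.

4.93

The missing cell is in the exposed row: 2468 − 1575 = 893.
So a = 1575, b = 893, c = 346, d = 2326.
RR = [a/(a+b)] / [c/(c+d)] = (1575/2468) / (346/2672) = 0.63817/0.12949 = 4.92828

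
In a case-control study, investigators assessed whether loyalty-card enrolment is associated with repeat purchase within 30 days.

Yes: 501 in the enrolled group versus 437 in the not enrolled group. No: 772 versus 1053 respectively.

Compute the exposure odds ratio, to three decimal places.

1.564

From the description: a = 501, b = 772, c = 437, d = 1053.
OR = (a·d)/(b·c) = (501 × 1053) / (772 × 437) = 527553 / 337364 = 1.56375
The odds of repeat purchase within 30 days are about 1.56 times as high in the enrolled group.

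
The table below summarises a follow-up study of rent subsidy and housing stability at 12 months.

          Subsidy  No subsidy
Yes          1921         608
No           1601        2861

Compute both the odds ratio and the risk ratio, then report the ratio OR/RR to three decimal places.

Reading the table with exposure as columns: a = 1921 (Subsidy, case), b = 1601 (Subsidy, non-case), c = 608 (No subsidy, case), d = 2861.
OR = (1921·2861)/(1601·608) = 5495981/973408 = 5.64612
Risk in exposed = 1921/3522 = 0.54543; risk in unexposed = 608/3469 = 0.17527; RR = 3.11199
OR/RR = 5.64612 / 3.11199 = 1.81431
The outcome is not rare, so the OR lies further from 1 than the RR.

1.814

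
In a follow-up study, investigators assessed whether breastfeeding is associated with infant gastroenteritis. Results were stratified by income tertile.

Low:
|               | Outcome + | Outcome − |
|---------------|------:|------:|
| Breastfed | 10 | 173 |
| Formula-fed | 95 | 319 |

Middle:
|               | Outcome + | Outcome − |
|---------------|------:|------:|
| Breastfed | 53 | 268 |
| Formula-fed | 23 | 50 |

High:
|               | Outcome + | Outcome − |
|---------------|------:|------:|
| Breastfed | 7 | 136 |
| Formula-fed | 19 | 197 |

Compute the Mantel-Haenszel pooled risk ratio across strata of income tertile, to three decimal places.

RR_MH = Σ(aᵢ·n₀ᵢ/nᵢ) / Σ(cᵢ·n₁ᵢ/nᵢ), with n₁ᵢ = aᵢ+bᵢ (exposed), n₀ᵢ = cᵢ+dᵢ (unexposed), nᵢ = n₁ᵢ+n₀ᵢ.
Stratum 1 (Low): n₁ = 183, n₀ = 414, n = 597; a·n₀/n = 10·414/597 = 6.9347; c·n₁/n = 95·183/597 = 29.1206
Stratum 2 (Middle): n₁ = 321, n₀ = 73, n = 394; a·n₀/n = 53·73/394 = 9.8198; c·n₁/n = 23·321/394 = 18.7386
Stratum 3 (High): n₁ = 143, n₀ = 216, n = 359; a·n₀/n = 7·216/359 = 4.2117; c·n₁/n = 19·143/359 = 7.5682
RR_MH = (6.9347 + 9.8198 + 4.2117) / (29.1206 + 18.7386 + 7.5682) = 20.9662 / 55.4274 = 0.37826

0.378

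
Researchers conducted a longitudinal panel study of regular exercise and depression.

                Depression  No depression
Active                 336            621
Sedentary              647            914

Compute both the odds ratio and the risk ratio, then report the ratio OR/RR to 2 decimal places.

Cells: a = 336, b = 621, c = 647, d = 914.
OR = (336·914)/(621·647) = 307104/401787 = 0.76435
Risk in exposed = 336/957 = 0.35110; risk in unexposed = 647/1561 = 0.41448; RR = 0.84708
OR/RR = 0.76435 / 0.84708 = 0.90233
The outcome is not rare, so the OR lies further from 1 than the RR.

0.90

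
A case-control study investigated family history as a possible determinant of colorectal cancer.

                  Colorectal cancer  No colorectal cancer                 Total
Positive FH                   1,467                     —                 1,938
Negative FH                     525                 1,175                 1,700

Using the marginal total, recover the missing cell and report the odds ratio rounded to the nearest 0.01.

6.97

The missing cell is in the exposed row: 1938 − 1467 = 471.
So a = 1467, b = 471, c = 525, d = 1175.
OR = (a·d)/(b·c) = (1467 × 1175) / (471 × 525) = 1723725 / 247275 = 6.97088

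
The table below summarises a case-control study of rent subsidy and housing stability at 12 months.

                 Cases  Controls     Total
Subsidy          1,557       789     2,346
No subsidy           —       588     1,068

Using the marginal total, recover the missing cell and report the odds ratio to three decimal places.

2.417

The missing cell is in the unexposed row: 1068 − 588 = 480.
So a = 1557, b = 789, c = 480, d = 588.
OR = (a·d)/(b·c) = (1557 × 588) / (789 × 480) = 915516 / 378720 = 2.41740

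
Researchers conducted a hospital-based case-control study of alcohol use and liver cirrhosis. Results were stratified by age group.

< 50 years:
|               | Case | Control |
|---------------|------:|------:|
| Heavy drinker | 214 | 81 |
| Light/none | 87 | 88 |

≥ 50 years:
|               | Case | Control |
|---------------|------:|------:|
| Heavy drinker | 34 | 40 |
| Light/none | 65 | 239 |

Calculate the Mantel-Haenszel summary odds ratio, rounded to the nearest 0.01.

2.81

OR_MH = Σ(aᵢdᵢ/nᵢ) / Σ(bᵢcᵢ/nᵢ), where nᵢ is the stratum total.
Stratum 1 (< 50 years): n = 470; a·d/n = 214·88/470 = 40.0681; b·c/n = 81·87/470 = 14.9936
Stratum 2 (≥ 50 years): n = 378; a·d/n = 34·239/378 = 21.4974; b·c/n = 40·65/378 = 6.8783
OR_MH = (40.0681 + 21.4974) / (14.9936 + 6.8783) = 61.5654 / 21.8719 = 2.81482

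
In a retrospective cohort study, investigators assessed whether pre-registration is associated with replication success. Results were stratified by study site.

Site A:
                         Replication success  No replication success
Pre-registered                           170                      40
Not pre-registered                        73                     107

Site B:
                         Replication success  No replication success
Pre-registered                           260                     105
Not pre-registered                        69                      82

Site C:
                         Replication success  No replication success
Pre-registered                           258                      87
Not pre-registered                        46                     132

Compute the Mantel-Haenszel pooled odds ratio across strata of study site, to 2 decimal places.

OR_MH = Σ(aᵢdᵢ/nᵢ) / Σ(bᵢcᵢ/nᵢ), where nᵢ is the stratum total.
Stratum 1 (Site A): n = 390; a·d/n = 170·107/390 = 46.6410; b·c/n = 40·73/390 = 7.4872
Stratum 2 (Site B): n = 516; a·d/n = 260·82/516 = 41.3178; b·c/n = 105·69/516 = 14.0407
Stratum 3 (Site C): n = 523; a·d/n = 258·132/523 = 65.1166; b·c/n = 87·46/523 = 7.6520
OR_MH = (46.6410 + 41.3178 + 65.1166) / (7.4872 + 14.0407 + 7.6520) = 153.0755 / 29.1799 = 5.24593

5.25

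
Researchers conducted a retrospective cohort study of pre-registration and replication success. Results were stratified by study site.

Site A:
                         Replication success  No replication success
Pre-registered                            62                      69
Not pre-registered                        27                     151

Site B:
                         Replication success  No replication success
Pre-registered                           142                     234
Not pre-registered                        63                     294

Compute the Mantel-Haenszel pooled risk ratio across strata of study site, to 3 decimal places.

2.396

RR_MH = Σ(aᵢ·n₀ᵢ/nᵢ) / Σ(cᵢ·n₁ᵢ/nᵢ), with n₁ᵢ = aᵢ+bᵢ (exposed), n₀ᵢ = cᵢ+dᵢ (unexposed), nᵢ = n₁ᵢ+n₀ᵢ.
Stratum 1 (Site A): n₁ = 131, n₀ = 178, n = 309; a·n₀/n = 62·178/309 = 35.7152; c·n₁/n = 27·131/309 = 11.4466
Stratum 2 (Site B): n₁ = 376, n₀ = 357, n = 733; a·n₀/n = 142·357/733 = 69.1596; c·n₁/n = 63·376/733 = 32.3165
RR_MH = (35.7152 + 69.1596) / (11.4466 + 32.3165) = 104.8748 / 43.7631 = 2.39642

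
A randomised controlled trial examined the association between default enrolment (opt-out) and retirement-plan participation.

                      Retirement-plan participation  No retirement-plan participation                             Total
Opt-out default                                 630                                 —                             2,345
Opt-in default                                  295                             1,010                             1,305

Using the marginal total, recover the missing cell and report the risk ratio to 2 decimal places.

1.19

The missing cell is in the exposed row: 2345 − 630 = 1715.
So a = 630, b = 1715, c = 295, d = 1010.
RR = [a/(a+b)] / [c/(c+d)] = (630/2345) / (295/1305) = 0.26866/0.22605 = 1.18846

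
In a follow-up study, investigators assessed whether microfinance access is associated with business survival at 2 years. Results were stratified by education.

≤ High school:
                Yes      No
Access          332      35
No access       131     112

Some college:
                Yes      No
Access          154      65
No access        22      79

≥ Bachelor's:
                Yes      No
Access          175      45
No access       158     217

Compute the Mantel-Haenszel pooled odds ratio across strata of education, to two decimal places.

6.80

OR_MH = Σ(aᵢdᵢ/nᵢ) / Σ(bᵢcᵢ/nᵢ), where nᵢ is the stratum total.
Stratum 1 (≤ High school): n = 610; a·d/n = 332·112/610 = 60.9574; b·c/n = 35·131/610 = 7.5164
Stratum 2 (Some college): n = 320; a·d/n = 154·79/320 = 38.0187; b·c/n = 65·22/320 = 4.4688
Stratum 3 (≥ Bachelor's): n = 595; a·d/n = 175·217/595 = 63.8235; b·c/n = 45·158/595 = 11.9496
OR_MH = (60.9574 + 38.0187 + 63.8235) / (7.5164 + 4.4688 + 11.9496) = 162.7997 / 23.9347 = 6.80182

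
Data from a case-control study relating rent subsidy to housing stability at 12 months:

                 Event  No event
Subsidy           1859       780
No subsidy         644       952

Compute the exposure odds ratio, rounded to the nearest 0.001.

Cells: a = 1859, b = 780, c = 644, d = 952.
OR = (a·d)/(b·c) = (1859 × 952) / (780 × 644) = 1769768 / 502320 = 3.52319
The odds of housing stability at 12 months are about 3.52 times as high in the subsidy group.

3.523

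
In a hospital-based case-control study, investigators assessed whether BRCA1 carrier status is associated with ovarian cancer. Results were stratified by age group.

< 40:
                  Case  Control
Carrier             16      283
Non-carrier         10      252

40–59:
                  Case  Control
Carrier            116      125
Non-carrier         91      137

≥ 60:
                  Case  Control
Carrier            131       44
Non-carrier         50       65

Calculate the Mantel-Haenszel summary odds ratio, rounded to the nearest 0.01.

1.91

OR_MH = Σ(aᵢdᵢ/nᵢ) / Σ(bᵢcᵢ/nᵢ), where nᵢ is the stratum total.
Stratum 1 (< 40): n = 561; a·d/n = 16·252/561 = 7.1872; b·c/n = 283·10/561 = 5.0446
Stratum 2 (40–59): n = 469; a·d/n = 116·137/469 = 33.8849; b·c/n = 125·91/469 = 24.2537
Stratum 3 (≥ 60): n = 290; a·d/n = 131·65/290 = 29.3621; b·c/n = 44·50/290 = 7.5862
OR_MH = (7.1872 + 33.8849 + 29.3621) / (5.0446 + 24.2537 + 7.5862) = 70.4341 / 36.8845 = 1.90959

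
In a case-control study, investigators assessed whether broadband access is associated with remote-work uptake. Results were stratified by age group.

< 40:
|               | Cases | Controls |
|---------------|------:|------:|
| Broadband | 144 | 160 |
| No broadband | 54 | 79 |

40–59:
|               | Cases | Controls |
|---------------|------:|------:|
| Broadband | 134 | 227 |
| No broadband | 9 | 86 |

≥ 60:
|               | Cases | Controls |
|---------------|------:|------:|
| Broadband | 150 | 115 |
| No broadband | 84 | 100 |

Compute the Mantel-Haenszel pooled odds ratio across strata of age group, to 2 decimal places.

1.85

OR_MH = Σ(aᵢdᵢ/nᵢ) / Σ(bᵢcᵢ/nᵢ), where nᵢ is the stratum total.
Stratum 1 (< 40): n = 437; a·d/n = 144·79/437 = 26.0320; b·c/n = 160·54/437 = 19.7712
Stratum 2 (40–59): n = 456; a·d/n = 134·86/456 = 25.2719; b·c/n = 227·9/456 = 4.4803
Stratum 3 (≥ 60): n = 449; a·d/n = 150·100/449 = 33.4076; b·c/n = 115·84/449 = 21.5145
OR_MH = (26.0320 + 25.2719 + 33.4076) / (19.7712 + 4.4803 + 21.5145) = 84.7115 / 45.7659 = 1.85097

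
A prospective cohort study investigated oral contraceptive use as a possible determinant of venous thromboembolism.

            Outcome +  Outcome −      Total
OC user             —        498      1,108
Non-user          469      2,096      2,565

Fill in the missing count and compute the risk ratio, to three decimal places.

The missing cell is in the exposed row: 1108 − 498 = 610.
So a = 610, b = 498, c = 469, d = 2096.
RR = [a/(a+b)] / [c/(c+d)] = (610/1108) / (469/2565) = 0.55054/0.18285 = 3.01096

3.011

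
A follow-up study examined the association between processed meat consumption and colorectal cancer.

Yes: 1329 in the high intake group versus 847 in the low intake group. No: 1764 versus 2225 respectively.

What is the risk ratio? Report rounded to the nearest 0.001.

From the description: a = 1329, b = 1764, c = 847, d = 2225.
Risk in exposed = 1329/3093 = 0.42968; risk in unexposed = 847/3072 = 0.27572.
RR = 0.42968 / 0.27572 = 1.55841
The risk among the exposed is 1.56 times that among the unexposed.

1.558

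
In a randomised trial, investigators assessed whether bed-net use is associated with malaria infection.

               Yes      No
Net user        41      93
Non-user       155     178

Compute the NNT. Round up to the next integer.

7

Risk in treated group = 41/134 = 0.30597; risk in control = 155/333 = 0.46547.
Absolute risk reduction = 0.46547 − 0.30597 = 0.15950
NNT = 1 / ARR = 1 / 0.15950 = 6.270 → round up → 7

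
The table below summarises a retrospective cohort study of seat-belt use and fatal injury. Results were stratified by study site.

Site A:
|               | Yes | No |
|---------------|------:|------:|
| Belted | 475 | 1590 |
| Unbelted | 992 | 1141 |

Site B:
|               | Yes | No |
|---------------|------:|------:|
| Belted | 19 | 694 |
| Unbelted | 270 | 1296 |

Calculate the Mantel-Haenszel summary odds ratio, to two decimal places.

OR_MH = Σ(aᵢdᵢ/nᵢ) / Σ(bᵢcᵢ/nᵢ), where nᵢ is the stratum total.
Stratum 1 (Site A): n = 4198; a·d/n = 475·1141/4198 = 129.1031; b·c/n = 1590·992/4198 = 375.7218
Stratum 2 (Site B): n = 2279; a·d/n = 19·1296/2279 = 10.8047; b·c/n = 694·270/2279 = 82.2203
OR_MH = (129.1031 + 10.8047) / (375.7218 + 82.2203) = 139.9079 / 457.9420 = 0.30551

0.31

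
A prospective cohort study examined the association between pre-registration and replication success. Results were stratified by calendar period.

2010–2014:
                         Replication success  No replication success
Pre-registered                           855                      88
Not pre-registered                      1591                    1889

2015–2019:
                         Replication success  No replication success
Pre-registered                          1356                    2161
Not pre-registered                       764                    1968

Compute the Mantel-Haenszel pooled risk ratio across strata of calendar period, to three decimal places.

RR_MH = Σ(aᵢ·n₀ᵢ/nᵢ) / Σ(cᵢ·n₁ᵢ/nᵢ), with n₁ᵢ = aᵢ+bᵢ (exposed), n₀ᵢ = cᵢ+dᵢ (unexposed), nᵢ = n₁ᵢ+n₀ᵢ.
Stratum 1 (2010–2014): n₁ = 943, n₀ = 3480, n = 4423; a·n₀/n = 855·3480/4423 = 672.7108; c·n₁/n = 1591·943/4423 = 339.2071
Stratum 2 (2015–2019): n₁ = 3517, n₀ = 2732, n = 6249; a·n₀/n = 1356·2732/6249 = 592.8296; c·n₁/n = 764·3517/6249 = 429.9869
RR_MH = (672.7108 + 592.8296) / (339.2071 + 429.9869) = 1265.5404 / 769.1940 = 1.64528

1.645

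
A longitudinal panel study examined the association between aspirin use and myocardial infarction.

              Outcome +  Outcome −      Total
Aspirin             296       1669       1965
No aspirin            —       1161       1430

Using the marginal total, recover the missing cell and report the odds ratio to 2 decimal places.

0.77

The missing cell is in the unexposed row: 1430 − 1161 = 269.
So a = 296, b = 1669, c = 269, d = 1161.
OR = (a·d)/(b·c) = (296 × 1161) / (1669 × 269) = 343656 / 448961 = 0.76545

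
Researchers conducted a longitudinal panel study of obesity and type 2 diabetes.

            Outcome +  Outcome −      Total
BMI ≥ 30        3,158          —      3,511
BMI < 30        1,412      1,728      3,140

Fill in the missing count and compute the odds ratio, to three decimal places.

10.948

The missing cell is in the exposed row: 3511 − 3158 = 353.
So a = 3158, b = 353, c = 1412, d = 1728.
OR = (a·d)/(b·c) = (3158 × 1728) / (353 × 1412) = 5457024 / 498436 = 10.94829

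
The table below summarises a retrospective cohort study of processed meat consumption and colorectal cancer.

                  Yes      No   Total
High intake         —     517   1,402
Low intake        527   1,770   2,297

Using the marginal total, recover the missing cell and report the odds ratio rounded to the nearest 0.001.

5.749

The missing cell is in the exposed row: 1402 − 517 = 885.
So a = 885, b = 517, c = 527, d = 1770.
OR = (a·d)/(b·c) = (885 × 1770) / (517 × 527) = 1566450 / 272459 = 5.74931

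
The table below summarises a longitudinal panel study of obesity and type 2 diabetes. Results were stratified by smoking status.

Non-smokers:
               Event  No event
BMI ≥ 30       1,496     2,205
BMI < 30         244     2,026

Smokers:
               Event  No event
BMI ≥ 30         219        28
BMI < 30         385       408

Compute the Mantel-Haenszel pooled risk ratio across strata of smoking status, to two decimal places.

3.03

RR_MH = Σ(aᵢ·n₀ᵢ/nᵢ) / Σ(cᵢ·n₁ᵢ/nᵢ), with n₁ᵢ = aᵢ+bᵢ (exposed), n₀ᵢ = cᵢ+dᵢ (unexposed), nᵢ = n₁ᵢ+n₀ᵢ.
Stratum 1 (Non-smokers): n₁ = 3701, n₀ = 2270, n = 5971; a·n₀/n = 1496·2270/5971 = 568.7356; c·n₁/n = 244·3701/5971 = 151.2383
Stratum 2 (Smokers): n₁ = 247, n₀ = 793, n = 1040; a·n₀/n = 219·793/1040 = 166.9875; c·n₁/n = 385·247/1040 = 91.4375
RR_MH = (568.7356 + 166.9875) / (151.2383 + 91.4375) = 735.7231 / 242.6758 = 3.03171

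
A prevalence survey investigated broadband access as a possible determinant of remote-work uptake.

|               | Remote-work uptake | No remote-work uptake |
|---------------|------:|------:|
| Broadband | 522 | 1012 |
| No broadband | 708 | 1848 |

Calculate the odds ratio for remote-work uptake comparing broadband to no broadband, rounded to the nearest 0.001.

1.346

Cells: a = 522, b = 1012, c = 708, d = 1848.
OR = (a·d)/(b·c) = (522 × 1848) / (1012 × 708) = 964656 / 716496 = 1.34635
The odds of remote-work uptake are about 1.35 times as high in the broadband group.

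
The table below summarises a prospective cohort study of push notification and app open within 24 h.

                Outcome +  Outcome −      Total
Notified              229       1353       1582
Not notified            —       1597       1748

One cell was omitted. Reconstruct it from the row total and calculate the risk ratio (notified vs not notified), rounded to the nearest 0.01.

The missing cell is in the unexposed row: 1748 − 1597 = 151.
So a = 229, b = 1353, c = 151, d = 1597.
RR = [a/(a+b)] / [c/(c+d)] = (229/1582) / (151/1748) = 0.14475/0.08638 = 1.67569

1.68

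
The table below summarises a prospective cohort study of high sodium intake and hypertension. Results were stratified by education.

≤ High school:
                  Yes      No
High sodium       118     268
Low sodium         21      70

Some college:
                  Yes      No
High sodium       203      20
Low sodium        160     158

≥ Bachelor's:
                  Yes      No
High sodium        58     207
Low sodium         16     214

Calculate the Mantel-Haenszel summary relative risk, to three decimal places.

1.844

RR_MH = Σ(aᵢ·n₀ᵢ/nᵢ) / Σ(cᵢ·n₁ᵢ/nᵢ), with n₁ᵢ = aᵢ+bᵢ (exposed), n₀ᵢ = cᵢ+dᵢ (unexposed), nᵢ = n₁ᵢ+n₀ᵢ.
Stratum 1 (≤ High school): n₁ = 386, n₀ = 91, n = 477; a·n₀/n = 118·91/477 = 22.5115; c·n₁/n = 21·386/477 = 16.9937
Stratum 2 (Some college): n₁ = 223, n₀ = 318, n = 541; a·n₀/n = 203·318/541 = 119.3235; c·n₁/n = 160·223/541 = 65.9519
Stratum 3 (≥ Bachelor's): n₁ = 265, n₀ = 230, n = 495; a·n₀/n = 58·230/495 = 26.9495; c·n₁/n = 16·265/495 = 8.5657
RR_MH = (22.5115 + 119.3235 + 26.9495) / (16.9937 + 65.9519 + 8.5657) = 168.7845 / 91.5113 = 1.84441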